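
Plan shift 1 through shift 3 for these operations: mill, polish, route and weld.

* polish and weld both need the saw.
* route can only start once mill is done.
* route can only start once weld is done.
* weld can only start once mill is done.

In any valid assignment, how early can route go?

Precedence pushes route to at least shift 3.
route at shift 3 is achievable: weld=shift 2; polish=shift 1; mill=shift 1; route=shift 3.

shift 3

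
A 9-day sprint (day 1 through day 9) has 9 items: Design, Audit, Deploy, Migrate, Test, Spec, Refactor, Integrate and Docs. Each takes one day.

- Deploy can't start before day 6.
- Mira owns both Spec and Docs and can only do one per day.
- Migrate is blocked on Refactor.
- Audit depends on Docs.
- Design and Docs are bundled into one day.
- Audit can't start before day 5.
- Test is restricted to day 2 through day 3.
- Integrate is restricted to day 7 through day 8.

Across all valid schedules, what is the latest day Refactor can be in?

day 8

Downstream work caps Refactor at day 8.
Refactor at day 8 is achievable: Integrate in day 7, Design in day 1, Audit in day 5, Spec in day 2, Migrate in day 9, Deploy in day 6, Test in day 2, Refactor in day 8, Docs in day 1.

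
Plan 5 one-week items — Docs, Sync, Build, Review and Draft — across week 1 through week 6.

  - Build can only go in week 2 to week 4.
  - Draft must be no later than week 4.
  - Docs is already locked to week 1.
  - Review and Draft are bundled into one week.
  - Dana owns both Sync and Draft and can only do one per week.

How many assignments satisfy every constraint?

60

Splitting on Build: it can be week 2 (20), week 3 (20), week 4 (20). Listing each branch's schedules as (Docs, Sync, Review, Draft) by week number:
Build=week 2: (1,1,2,2) (1,1,3,3) (1,1,4,4) (1,2,1,1) (1,2,3,3) (1,2,4,4) (1,3,1,1) (1,3,2,2) (1,3,4,4) (1,4,1,1) (1,4,2,2) (1,4,3,3) (1,5,1,1) (1,5,2,2) (1,5,3,3) (1,5,4,4) (1,6,1,1) (1,6,2,2) (1,6,3,3) (1,6,4,4) — 20.
Build=week 3: (1,1,2,2) (1,1,3,3) (1,1,4,4) (1,2,1,1) (1,2,3,3) (1,2,4,4) (1,3,1,1) (1,3,2,2) (1,3,4,4) (1,4,1,1) (1,4,2,2) (1,4,3,3) (1,5,1,1) (1,5,2,2) (1,5,3,3) (1,5,4,4) (1,6,1,1) (1,6,2,2) (1,6,3,3) (1,6,4,4) — 20.
Build=week 4: (1,1,2,2) (1,1,3,3) (1,1,4,4) (1,2,1,1) (1,2,3,3) (1,2,4,4) (1,3,1,1) (1,3,2,2) (1,3,4,4) (1,4,1,1) (1,4,2,2) (1,4,3,3) (1,5,1,1) (1,5,2,2) (1,5,3,3) (1,5,4,4) (1,6,1,1) (1,6,2,2) (1,6,3,3) (1,6,4,4) — 20.
Summing: 20 + 20 + 20 = 60.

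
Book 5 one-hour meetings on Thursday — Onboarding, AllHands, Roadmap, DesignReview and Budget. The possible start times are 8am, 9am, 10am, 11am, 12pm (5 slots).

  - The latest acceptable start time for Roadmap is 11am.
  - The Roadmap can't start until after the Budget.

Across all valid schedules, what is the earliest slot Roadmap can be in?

Precedence pushes Roadmap to at least 9am; Roadmap's own window allows nothing later than 11am.
Roadmap at 9am is achievable: DesignReview -> 8am; Budget -> 8am; AllHands -> 8am; Onboarding -> 8am; Roadmap -> 9am.

9am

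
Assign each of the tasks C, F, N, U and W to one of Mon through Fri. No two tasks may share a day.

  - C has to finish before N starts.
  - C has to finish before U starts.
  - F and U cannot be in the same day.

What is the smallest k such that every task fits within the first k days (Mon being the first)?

The precedence chain requires at least 2 distinct days.
With at most 1 per day and 5 tasks, at least 5 days are needed.
5 works (last occupied day: Fri): for example N -> Tue; F -> Thu; C -> Mon; U -> Wed; W -> Fri.

5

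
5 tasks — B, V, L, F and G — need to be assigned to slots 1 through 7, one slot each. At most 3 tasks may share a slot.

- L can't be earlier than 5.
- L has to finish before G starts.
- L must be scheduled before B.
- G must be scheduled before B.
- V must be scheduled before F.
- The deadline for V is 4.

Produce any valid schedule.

F=2, V=1, B=7, G=6, L=5

Checking: L(5) before B(7); V(1) before F(2); G(6) before B(7); L(5) before G(6); L=5 in [5,7]; V=1 in [1,4]; max 1 per slot (cap 3).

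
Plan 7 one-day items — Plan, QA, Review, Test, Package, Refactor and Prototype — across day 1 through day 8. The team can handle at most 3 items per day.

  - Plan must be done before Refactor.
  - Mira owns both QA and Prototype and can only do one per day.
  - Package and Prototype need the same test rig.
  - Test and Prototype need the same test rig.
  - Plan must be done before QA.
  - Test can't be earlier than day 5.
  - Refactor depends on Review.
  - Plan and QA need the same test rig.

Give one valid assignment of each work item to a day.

Review=day 1; Plan=day 1; Test=day 5; Package=day 1; Refactor=day 2; QA=day 2; Prototype=day 3

Checking: Plan(day 1) before Refactor(day 2); Review(day 1) before Refactor(day 2); Plan(day 1) before QA(day 2); Test(day 5) != Prototype(day 3); Plan(day 1) != QA(day 2); QA(day 2) != Prototype(day 3); Package(day 1) != Prototype(day 3); Test=day 5 in [day 5,day 8]; max 3 per day (cap 3).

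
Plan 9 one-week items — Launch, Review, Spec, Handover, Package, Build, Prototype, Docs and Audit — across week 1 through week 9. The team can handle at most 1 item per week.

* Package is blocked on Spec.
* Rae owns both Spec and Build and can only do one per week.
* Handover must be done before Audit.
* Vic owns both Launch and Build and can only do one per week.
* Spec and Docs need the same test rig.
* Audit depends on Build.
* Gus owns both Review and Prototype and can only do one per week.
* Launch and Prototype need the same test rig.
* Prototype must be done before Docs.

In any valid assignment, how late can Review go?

Review at week 9 is achievable: Package in week 5, Spec in week 4, Handover in week 1, Prototype in week 6, Docs in week 7, Review in week 9, Build in week 2, Audit in week 3, Launch in week 8.

week 9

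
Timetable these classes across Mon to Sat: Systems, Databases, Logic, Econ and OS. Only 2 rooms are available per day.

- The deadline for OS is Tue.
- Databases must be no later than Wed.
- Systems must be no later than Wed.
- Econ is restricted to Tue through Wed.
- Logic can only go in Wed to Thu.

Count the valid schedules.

Splitting on Systems: it can be Mon (16), Tue (12), Wed (12). Listing each branch's schedules as (Databases, Logic, Econ, OS):
Systems=Mon: (Mon,Wed,Tue,Tue) (Mon,Wed,Wed,Tue) (Mon,Thu,Tue,Tue) (Mon,Thu,Wed,Tue) (Tue,Wed,Tue,Mon) (Tue,Wed,Wed,Mon) (Tue,Wed,Wed,Tue) (Tue,Thu,Tue,Mon) (Tue,Thu,Wed,Mon) (Tue,Thu,Wed,Tue) (Wed,Wed,Tue,Mon) (Wed,Wed,Tue,Tue) (Wed,Thu,Tue,Mon) (Wed,Thu,Tue,Tue) (Wed,Thu,Wed,Mon) (Wed,Thu,Wed,Tue) — 16.
Systems=Tue: (Mon,Wed,Tue,Mon) (Mon,Wed,Wed,Mon) (Mon,Wed,Wed,Tue) (Mon,Thu,Tue,Mon) (Mon,Thu,Wed,Mon) (Mon,Thu,Wed,Tue) (Tue,Wed,Wed,Mon) (Tue,Thu,Wed,Mon) (Wed,Wed,Tue,Mon) (Wed,Thu,Tue,Mon) (Wed,Thu,Wed,Mon) (Wed,Thu,Wed,Tue) — 12.
Systems=Wed: (Mon,Wed,Tue,Mon) (Mon,Wed,Tue,Tue) (Mon,Thu,Tue,Mon) (Mon,Thu,Tue,Tue) (Mon,Thu,Wed,Mon) (Mon,Thu,Wed,Tue) (Tue,Wed,Tue,Mon) (Tue,Thu,Tue,Mon) (Tue,Thu,Wed,Mon) (Tue,Thu,Wed,Tue) (Wed,Thu,Tue,Mon) (Wed,Thu,Tue,Tue) — 12.
Summing: 16 + 12 + 12 = 40.

40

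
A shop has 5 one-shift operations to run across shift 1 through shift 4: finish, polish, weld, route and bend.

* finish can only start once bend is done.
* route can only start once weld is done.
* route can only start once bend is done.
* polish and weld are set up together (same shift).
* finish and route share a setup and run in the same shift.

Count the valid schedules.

Splitting on finish: it can be shift 2 (1), shift 3 (4), shift 4 (9). Listing each branch's schedules as (polish, weld, route, bend) by shift number:
finish=shift 2: (1,1,2,1) — 1.
finish=shift 3: (1,1,3,1) (1,1,3,2) (2,2,3,1) (2,2,3,2) — 4.
finish=shift 4: (1,1,4,1) (1,1,4,2) (1,1,4,3) (2,2,4,1) (2,2,4,2) (2,2,4,3) (3,3,4,1) (3,3,4,2) (3,3,4,3) — 9.
Summing: 1 + 4 + 9 = 14.

14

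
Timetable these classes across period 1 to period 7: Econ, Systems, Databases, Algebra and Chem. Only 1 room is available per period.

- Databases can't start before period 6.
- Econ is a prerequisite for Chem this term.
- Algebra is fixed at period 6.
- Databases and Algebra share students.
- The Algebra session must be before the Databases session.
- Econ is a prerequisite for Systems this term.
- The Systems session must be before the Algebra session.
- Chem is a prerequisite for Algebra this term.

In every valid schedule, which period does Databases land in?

Databases's window is period 6–period 7.
Algebra is fixed at period 6, and Databases can't share a period with Algebra.
So Databases must be period 7.

period 7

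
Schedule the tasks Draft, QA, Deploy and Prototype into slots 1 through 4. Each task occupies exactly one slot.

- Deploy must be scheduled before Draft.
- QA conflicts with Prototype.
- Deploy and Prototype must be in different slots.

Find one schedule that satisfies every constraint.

Prototype=2, QA=1, Draft=2, Deploy=1

Checking: Deploy(1) before Draft(2); Deploy(1) != Prototype(2); QA(1) != Prototype(2).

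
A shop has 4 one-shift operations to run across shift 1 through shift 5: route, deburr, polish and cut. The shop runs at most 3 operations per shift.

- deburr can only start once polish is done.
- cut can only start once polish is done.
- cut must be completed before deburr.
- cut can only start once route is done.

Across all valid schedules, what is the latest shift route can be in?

shift 3

Downstream work caps route at shift 3.
route at shift 3 is achievable: cut in shift 4, polish in shift 1, deburr in shift 5, route in shift 3.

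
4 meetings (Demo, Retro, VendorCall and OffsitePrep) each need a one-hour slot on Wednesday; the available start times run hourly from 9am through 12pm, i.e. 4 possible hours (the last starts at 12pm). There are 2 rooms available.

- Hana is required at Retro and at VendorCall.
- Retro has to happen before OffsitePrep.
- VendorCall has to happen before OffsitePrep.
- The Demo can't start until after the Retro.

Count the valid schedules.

17

Splitting on Demo: it can be 10am (3), 11am (6), 12pm (8). Listing each branch's schedules as (Retro, VendorCall, OffsitePrep):
Demo=10am: (9am,10am,11am) (9am,10am,12pm) (9am,11am,12pm) — 3.
Demo=11am: (9am,10am,11am) (9am,10am,12pm) (9am,11am,12pm) (10am,9am,11am) (10am,9am,12pm) (10am,11am,12pm) — 6.
Demo=12pm: (9am,10am,11am) (9am,10am,12pm) (9am,11am,12pm) (10am,9am,11am) (10am,9am,12pm) (10am,11am,12pm) (11am,9am,12pm) (11am,10am,12pm) — 8.
Summing: 3 + 6 + 8 = 17.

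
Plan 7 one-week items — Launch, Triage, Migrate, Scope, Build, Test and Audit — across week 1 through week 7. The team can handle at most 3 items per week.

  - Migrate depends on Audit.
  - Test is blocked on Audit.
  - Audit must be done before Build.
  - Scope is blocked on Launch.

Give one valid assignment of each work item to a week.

Triage=week 1, Test=week 3, Build=week 2, Scope=week 2, Launch=week 1, Migrate=week 2, Audit=week 1

Checking: Audit(week 1) before Build(week 2); Launch(week 1) before Scope(week 2); Audit(week 1) before Test(week 3); Audit(week 1) before Migrate(week 2); max 3 per week (cap 3).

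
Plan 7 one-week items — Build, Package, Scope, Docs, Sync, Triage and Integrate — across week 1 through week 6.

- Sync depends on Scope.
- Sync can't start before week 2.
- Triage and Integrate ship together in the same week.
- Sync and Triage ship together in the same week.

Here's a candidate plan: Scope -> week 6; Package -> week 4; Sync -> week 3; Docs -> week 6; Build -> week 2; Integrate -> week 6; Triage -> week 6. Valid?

Invalid. Sync depends on Scope.

Sync can't start before week 2 — holds.
Sync and Triage ship together in the same week — violated.
Triage and Integrate ship together in the same week — holds.
Sync depends on Scope — violated.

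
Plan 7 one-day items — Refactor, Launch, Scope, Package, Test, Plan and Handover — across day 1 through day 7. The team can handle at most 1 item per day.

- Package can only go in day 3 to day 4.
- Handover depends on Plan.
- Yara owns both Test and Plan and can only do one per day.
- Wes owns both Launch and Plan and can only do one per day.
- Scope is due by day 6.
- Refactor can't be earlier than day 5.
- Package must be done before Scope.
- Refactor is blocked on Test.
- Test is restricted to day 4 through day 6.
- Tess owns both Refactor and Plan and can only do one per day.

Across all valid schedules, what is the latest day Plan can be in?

Downstream work caps Plan at day 6.
Plan at day 2 is achievable: Test in day 4; Handover in day 7; Scope in day 6; Plan in day 2; Refactor in day 5; Package in day 3; Launch in day 1.
Nothing later works — the conflict and capacity constraints rule out every day after day 2.

day 2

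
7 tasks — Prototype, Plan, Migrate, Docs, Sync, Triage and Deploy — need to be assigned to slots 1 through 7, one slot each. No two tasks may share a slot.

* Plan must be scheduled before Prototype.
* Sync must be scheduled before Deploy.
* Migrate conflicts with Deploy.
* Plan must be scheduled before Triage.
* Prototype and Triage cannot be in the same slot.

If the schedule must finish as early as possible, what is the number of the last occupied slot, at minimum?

The precedence chain requires at least 2 distinct slots.
With at most 1 per slot and 7 tasks, at least 7 slots are needed.
7 works (last occupied slot: 7): for example Migrate in 6, Triage in 4, Sync in 3, Deploy in 5, Plan in 1, Prototype in 2, Docs in 7.

7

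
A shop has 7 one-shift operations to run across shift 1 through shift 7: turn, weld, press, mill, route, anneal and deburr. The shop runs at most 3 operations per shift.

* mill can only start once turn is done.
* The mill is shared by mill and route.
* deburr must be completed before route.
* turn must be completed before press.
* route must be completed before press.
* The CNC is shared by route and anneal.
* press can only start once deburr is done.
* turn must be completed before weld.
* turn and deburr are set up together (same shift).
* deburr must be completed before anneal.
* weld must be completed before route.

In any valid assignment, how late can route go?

Precedence pushes route to at least shift 3; downstream work caps route at shift 6.
route at shift 6 is achievable: weld -> shift 2, mill -> shift 2, anneal -> shift 2, deburr -> shift 1, route -> shift 6, turn -> shift 1, press -> shift 7.

shift 6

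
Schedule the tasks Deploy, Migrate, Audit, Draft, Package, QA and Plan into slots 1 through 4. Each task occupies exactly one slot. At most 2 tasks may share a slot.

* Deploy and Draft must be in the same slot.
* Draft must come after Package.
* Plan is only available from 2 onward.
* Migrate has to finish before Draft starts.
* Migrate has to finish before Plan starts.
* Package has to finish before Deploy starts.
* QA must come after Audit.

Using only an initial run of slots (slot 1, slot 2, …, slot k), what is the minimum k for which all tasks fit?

4 slots

The precedence chain requires at least 2 distinct slots.
With at most 2 per slot and 7 tasks, at least 4 slots are needed.
4 works (last occupied slot: 4): for example Draft -> 3; Plan -> 2; QA -> 4; Package -> 1; Audit -> 2; Deploy -> 3; Migrate -> 1.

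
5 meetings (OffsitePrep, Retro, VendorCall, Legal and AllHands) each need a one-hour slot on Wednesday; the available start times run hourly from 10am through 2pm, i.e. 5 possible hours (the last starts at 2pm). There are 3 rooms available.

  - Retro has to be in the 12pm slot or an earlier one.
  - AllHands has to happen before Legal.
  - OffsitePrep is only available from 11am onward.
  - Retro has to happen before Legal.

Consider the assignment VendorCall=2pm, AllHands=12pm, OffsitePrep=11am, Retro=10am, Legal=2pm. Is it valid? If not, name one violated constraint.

Yes

OffsitePrep is only available from 11am onward — holds.
Retro has to be in the 12pm slot or an earlier one — holds.
Retro has to happen before Legal — holds.
AllHands has to happen before Legal — holds.
There are 3 rooms available — holds.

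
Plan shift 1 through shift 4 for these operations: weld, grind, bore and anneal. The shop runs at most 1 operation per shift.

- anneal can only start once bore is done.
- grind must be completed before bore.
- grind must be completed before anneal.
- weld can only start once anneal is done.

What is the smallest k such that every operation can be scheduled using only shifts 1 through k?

4 shifts

The precedence chain requires at least 4 distinct shifts.
With at most 1 per shift and 4 operations, at least 4 shifts are needed.
4 works (last occupied shift: shift 4): for example weld -> shift 4, anneal -> shift 3, grind -> shift 1, bore -> shift 2.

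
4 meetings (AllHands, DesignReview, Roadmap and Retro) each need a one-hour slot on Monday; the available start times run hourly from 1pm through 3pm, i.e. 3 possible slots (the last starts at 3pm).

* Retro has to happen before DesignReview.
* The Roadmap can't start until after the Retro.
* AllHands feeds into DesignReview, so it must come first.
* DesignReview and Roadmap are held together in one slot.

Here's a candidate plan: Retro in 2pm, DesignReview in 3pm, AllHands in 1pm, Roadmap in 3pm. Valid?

Yes

The Roadmap can't start until after the Retro — holds.
DesignReview and Roadmap are held together in one slot — holds.
AllHands feeds into DesignReview, so it must come first — holds.
Retro has to happen before DesignReview — holds.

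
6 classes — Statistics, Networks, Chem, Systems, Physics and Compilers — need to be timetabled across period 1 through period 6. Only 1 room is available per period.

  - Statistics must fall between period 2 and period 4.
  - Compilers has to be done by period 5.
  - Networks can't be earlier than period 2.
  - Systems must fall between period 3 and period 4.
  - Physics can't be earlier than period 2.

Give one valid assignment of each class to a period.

Statistics in period 2, Compilers in period 1, Networks in period 4, Physics in period 5, Chem in period 6, Systems in period 3

Checking: Systems=period 3 in [period 3,period 4]; Compilers=period 1 in [period 1,period 5]; Physics=period 5 in [period 2,period 6]; Networks=period 4 in [period 2,period 6]; Statistics=period 2 in [period 2,period 4]; max 1 per period (cap 1).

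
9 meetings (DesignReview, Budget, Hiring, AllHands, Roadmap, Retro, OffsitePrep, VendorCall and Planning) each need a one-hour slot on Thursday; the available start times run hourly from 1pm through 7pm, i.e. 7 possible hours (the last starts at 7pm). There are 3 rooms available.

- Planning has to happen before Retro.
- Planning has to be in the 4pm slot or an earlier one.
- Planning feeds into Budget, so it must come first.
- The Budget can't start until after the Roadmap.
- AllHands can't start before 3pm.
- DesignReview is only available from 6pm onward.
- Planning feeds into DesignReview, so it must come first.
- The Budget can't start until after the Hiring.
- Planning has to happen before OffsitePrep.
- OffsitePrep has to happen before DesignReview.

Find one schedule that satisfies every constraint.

Retro -> 2pm, VendorCall -> 3pm, Roadmap -> 1pm, Budget -> 2pm, AllHands -> 3pm, Planning -> 1pm, DesignReview -> 6pm, Hiring -> 1pm, OffsitePrep -> 2pm

Checking: Hiring(1pm) before Budget(2pm); Planning(1pm) before DesignReview(6pm); OffsitePrep(2pm) before DesignReview(6pm); Planning(1pm) before Budget(2pm); Roadmap(1pm) before Budget(2pm); Planning(1pm) before OffsitePrep(2pm); Planning(1pm) before Retro(2pm); DesignReview=6pm in [6pm,7pm]; Planning=1pm in [1pm,4pm]; AllHands=3pm in [3pm,7pm]; max 3 per hour (cap 3).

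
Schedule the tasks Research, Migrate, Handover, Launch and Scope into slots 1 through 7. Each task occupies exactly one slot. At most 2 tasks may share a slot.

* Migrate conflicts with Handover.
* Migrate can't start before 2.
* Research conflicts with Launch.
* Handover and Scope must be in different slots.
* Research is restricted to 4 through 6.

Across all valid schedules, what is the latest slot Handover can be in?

Handover at 7 is achievable: Handover=7; Research=4; Migrate=2; Scope=1; Launch=1.

7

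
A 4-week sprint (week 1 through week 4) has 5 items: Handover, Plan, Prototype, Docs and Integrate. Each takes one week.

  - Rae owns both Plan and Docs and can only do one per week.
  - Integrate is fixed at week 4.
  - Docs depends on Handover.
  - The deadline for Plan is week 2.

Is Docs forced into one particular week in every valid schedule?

No

Docs can be week 2 (e.g. Plan=week 1, Handover=week 1, Docs=week 2, Prototype=week 1, Integrate=week 4) or week 3 (e.g. Handover -> week 1, Integrate -> week 4, Docs -> week 3, Prototype -> week 1, Plan -> week 1).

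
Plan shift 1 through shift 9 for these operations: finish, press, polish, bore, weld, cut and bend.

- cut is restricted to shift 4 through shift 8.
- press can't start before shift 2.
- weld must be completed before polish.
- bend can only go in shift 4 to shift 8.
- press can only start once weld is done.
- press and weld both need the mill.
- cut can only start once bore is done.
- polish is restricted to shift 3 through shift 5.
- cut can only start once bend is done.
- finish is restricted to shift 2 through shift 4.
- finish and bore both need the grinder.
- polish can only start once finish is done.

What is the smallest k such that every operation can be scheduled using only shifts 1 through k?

The precedence chain requires at least 2 distinct shifts.
Propagating the time windows through the other constraints, cut can't land before shift 5, so the schedule must run through at least shift 5.
5 works (last occupied shift: shift 5): for example press -> shift 2, polish -> shift 3, bend -> shift 4, weld -> shift 1, cut -> shift 5, bore -> shift 1, finish -> shift 2.

5 shifts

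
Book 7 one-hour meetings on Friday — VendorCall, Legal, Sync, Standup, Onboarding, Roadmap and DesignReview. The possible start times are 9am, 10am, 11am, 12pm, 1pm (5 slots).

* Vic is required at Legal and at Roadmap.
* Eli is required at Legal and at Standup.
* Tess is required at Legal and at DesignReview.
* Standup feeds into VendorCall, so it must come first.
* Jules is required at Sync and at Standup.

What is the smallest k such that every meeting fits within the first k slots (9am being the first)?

2

The precedence chain requires at least 2 distinct slots.
2 works (last occupied slot: 10am): for example VendorCall=10am, DesignReview=9am, Onboarding=9am, Standup=9am, Legal=10am, Sync=10am, Roadmap=9am.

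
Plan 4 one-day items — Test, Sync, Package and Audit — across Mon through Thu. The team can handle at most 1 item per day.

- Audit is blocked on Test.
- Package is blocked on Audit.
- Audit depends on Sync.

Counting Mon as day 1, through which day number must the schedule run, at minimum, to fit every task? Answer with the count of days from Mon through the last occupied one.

The precedence chain requires at least 3 distinct days.
With at most 1 per day and 4 tasks, at least 4 days are needed.
4 works (last occupied day: Thu): for example Sync -> Tue; Audit -> Wed; Package -> Thu; Test -> Mon.

4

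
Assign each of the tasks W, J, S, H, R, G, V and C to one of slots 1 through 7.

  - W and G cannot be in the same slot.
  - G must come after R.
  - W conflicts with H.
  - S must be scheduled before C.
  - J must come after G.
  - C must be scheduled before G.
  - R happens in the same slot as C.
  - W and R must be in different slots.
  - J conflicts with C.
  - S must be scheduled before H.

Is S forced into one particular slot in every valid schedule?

S can be 1 (e.g. V in 1; H in 2; J in 4; R in 2; C in 2; S in 1; W in 1; G in 3) or 2 (e.g. J=5, W=1, C=3, S=2, V=1, H=3, R=3, G=4).

No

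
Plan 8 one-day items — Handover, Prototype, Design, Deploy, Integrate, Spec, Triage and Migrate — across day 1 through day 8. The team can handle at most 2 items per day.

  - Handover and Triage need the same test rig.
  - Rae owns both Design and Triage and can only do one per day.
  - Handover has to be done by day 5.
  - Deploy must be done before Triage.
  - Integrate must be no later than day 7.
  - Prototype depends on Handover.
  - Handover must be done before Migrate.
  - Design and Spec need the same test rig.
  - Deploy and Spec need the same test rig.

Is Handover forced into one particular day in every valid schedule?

No

Handover can be day 1 (e.g. Deploy in day 2, Handover in day 1, Prototype in day 2, Design in day 4, Triage in day 3, Integrate in day 1, Migrate in day 3, Spec in day 5) or day 2 (e.g. Design=day 2, Spec=day 4, Migrate=day 4, Triage=day 3, Integrate=day 1, Handover=day 2, Prototype=day 3, Deploy=day 1).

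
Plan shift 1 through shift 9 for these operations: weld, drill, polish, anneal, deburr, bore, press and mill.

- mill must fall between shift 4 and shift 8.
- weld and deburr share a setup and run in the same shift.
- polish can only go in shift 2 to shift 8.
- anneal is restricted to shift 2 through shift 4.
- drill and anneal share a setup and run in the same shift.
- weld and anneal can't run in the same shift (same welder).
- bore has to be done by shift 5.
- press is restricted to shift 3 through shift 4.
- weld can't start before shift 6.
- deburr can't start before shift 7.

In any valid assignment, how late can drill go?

Drill must be in the same shift as anneal, which can't be before shift 2, so drill is at least shift 2; drill must be in the same shift as anneal, which can't be after shift 4, so drill is at most shift 4.
drill at shift 4 is achievable: weld=shift 7; bore=shift 1; anneal=shift 4; drill=shift 4; press=shift 3; deburr=shift 7; polish=shift 2; mill=shift 4.

shift 4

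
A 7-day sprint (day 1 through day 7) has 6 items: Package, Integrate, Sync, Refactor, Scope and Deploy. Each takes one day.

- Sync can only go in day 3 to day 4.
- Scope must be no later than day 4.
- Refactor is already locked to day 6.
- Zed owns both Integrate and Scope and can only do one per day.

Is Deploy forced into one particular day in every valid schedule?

Deploy can be day 1 (e.g. Package in day 1, Refactor in day 6, Sync in day 3, Scope in day 1, Deploy in day 1, Integrate in day 2) or day 2 (e.g. Scope -> day 1; Integrate -> day 2; Deploy -> day 2; Sync -> day 3; Package -> day 1; Refactor -> day 6).

No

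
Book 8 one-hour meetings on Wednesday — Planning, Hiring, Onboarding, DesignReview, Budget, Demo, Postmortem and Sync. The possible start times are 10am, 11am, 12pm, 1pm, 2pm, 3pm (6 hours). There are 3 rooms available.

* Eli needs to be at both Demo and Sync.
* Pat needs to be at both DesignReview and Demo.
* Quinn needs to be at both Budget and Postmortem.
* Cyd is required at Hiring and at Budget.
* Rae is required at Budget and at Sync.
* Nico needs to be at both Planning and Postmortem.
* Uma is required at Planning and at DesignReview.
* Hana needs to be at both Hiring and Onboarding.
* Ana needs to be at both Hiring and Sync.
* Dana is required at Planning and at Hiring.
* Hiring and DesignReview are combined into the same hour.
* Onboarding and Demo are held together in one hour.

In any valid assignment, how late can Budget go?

Budget at 3pm is achievable: Hiring=11am, Postmortem=11am, Budget=3pm, Onboarding=10am, Planning=10am, Sync=12pm, Demo=10am, DesignReview=11am.

3pm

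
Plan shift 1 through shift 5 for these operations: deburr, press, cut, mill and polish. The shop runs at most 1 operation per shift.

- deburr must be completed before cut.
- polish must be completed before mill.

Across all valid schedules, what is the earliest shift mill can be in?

shift 2

Precedence pushes mill to at least shift 2.
mill at shift 2 is achievable: press=shift 5; cut=shift 4; deburr=shift 3; mill=shift 2; polish=shift 1.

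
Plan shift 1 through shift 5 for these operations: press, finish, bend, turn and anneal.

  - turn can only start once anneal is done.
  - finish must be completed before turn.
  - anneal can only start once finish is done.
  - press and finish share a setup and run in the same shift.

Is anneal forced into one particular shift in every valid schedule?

anneal can be shift 2 (e.g. bend in shift 1, anneal in shift 2, turn in shift 3, finish in shift 1, press in shift 1) or shift 3 (e.g. bend in shift 1, finish in shift 1, anneal in shift 3, turn in shift 4, press in shift 1).

No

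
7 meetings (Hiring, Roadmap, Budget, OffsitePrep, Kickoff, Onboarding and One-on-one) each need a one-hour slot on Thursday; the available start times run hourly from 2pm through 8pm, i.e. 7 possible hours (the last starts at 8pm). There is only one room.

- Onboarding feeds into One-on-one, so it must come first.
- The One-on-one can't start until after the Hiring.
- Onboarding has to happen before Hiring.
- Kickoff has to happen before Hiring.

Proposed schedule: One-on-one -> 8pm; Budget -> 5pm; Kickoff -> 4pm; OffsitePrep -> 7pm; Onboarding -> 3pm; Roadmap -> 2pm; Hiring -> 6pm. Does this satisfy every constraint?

Valid

There is only one room — holds.
Kickoff has to happen before Hiring — holds.
Onboarding feeds into One-on-one, so it must come first — holds.
Onboarding has to happen before Hiring — holds.
The One-on-one can't start until after the Hiring — holds.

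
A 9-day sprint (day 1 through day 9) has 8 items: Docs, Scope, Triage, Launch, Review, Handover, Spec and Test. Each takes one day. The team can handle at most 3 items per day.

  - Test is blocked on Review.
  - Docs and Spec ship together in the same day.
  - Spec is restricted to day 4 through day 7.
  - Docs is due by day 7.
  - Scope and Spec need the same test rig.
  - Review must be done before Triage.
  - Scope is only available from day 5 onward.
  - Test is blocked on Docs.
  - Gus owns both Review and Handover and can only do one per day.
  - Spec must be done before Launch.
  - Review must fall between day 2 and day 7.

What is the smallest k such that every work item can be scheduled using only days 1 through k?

5 days

The precedence chain requires at least 2 distinct days.
With at most 3 per day and 8 work items, at least 3 days are needed.
Scope can't be placed before day 5, so the schedule must run through at least day 5.
5 works (last occupied day: day 5): for example Triage=day 3, Spec=day 4, Docs=day 4, Scope=day 5, Handover=day 1, Launch=day 5, Review=day 2, Test=day 5.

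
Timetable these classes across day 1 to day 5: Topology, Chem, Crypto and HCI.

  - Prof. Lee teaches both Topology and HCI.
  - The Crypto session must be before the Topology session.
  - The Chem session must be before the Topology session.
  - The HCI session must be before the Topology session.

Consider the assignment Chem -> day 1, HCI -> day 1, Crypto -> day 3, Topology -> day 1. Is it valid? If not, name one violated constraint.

The Chem session must be before the Topology session — violated.
The HCI session must be before the Topology session — violated.
The Crypto session must be before the Topology session — violated.
Prof. Lee teaches both Topology and HCI — violated.

No. The Crypto session must be before the Topology session is not satisfied.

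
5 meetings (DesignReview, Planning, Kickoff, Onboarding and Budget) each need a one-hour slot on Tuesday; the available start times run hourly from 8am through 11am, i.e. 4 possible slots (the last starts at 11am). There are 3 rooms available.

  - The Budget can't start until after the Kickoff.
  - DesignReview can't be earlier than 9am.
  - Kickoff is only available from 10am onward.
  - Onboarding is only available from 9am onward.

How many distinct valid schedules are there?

34

Splitting on DesignReview: it can be 9am (12), 10am (11), 11am (11). Listing each branch's schedules as (Planning, Kickoff, Onboarding, Budget):
DesignReview=9am: (8am,10am,9am,11am) (8am,10am,10am,11am) (8am,10am,11am,11am) (9am,10am,9am,11am) (9am,10am,10am,11am) (9am,10am,11am,11am) (10am,10am,9am,11am) (10am,10am,10am,11am) (10am,10am,11am,11am) (11am,10am,9am,11am) (11am,10am,10am,11am) (11am,10am,11am,11am) — 12.
DesignReview=10am: (8am,10am,9am,11am) (8am,10am,10am,11am) (8am,10am,11am,11am) (9am,10am,9am,11am) (9am,10am,10am,11am) (9am,10am,11am,11am) (10am,10am,9am,11am) (10am,10am,11am,11am) (11am,10am,9am,11am) (11am,10am,10am,11am) (11am,10am,11am,11am) — 11.
DesignReview=11am: (8am,10am,9am,11am) (8am,10am,10am,11am) (8am,10am,11am,11am) (9am,10am,9am,11am) (9am,10am,10am,11am) (9am,10am,11am,11am) (10am,10am,9am,11am) (10am,10am,10am,11am) (10am,10am,11am,11am) (11am,10am,9am,11am) (11am,10am,10am,11am) — 11.
Summing: 12 + 11 + 11 = 34.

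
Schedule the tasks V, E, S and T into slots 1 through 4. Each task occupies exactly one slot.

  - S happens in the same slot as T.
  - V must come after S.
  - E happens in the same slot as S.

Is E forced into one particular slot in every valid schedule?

No

E can be 1 (e.g. S=1, E=1, T=1, V=2) or 2 (e.g. V=3, T=2, E=2, S=2).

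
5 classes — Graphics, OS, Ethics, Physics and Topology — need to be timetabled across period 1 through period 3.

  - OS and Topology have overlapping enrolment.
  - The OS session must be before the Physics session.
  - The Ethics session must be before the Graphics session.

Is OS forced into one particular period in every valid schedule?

No

OS can be period 1 (e.g. OS=period 1, Physics=period 2, Ethics=period 1, Graphics=period 2, Topology=period 2) or period 2 (e.g. OS -> period 2; Graphics -> period 2; Ethics -> period 1; Topology -> period 1; Physics -> period 3).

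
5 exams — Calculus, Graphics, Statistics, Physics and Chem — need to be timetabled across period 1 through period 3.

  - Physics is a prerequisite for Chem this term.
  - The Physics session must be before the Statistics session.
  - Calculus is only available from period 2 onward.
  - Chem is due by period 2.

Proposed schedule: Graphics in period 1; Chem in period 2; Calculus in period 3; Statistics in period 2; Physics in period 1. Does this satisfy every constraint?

Physics is a prerequisite for Chem this term — holds.
Chem is due by period 2 — holds.
The Physics session must be before the Statistics session — holds.
Calculus is only available from period 2 onward — holds.

Yes, all constraints hold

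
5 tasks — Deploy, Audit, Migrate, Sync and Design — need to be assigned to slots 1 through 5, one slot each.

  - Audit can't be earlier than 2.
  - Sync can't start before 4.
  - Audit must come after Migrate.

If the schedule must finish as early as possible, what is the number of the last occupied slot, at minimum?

The precedence chain requires at least 2 distinct slots.
Sync can't be placed before 4, so the schedule must run through at least slot 4.
4 works (last occupied slot: 4): for example Design in 1; Audit in 2; Deploy in 1; Sync in 4; Migrate in 1.

4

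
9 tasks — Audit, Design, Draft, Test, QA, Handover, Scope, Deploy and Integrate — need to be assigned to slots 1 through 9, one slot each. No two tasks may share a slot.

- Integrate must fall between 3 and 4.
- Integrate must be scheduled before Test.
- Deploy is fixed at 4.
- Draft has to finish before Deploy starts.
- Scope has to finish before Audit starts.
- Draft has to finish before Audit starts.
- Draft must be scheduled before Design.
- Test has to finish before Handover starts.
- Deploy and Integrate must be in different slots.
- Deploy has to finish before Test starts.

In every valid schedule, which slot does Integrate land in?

3

Integrate's window is 3–4.
Deploy is fixed at 4, and Integrate can't share a slot with Deploy.
So Integrate must be 3.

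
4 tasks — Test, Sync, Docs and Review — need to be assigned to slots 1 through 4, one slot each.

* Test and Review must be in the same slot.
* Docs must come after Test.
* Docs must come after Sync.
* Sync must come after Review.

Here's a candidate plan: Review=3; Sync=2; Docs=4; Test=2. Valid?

Test and Review must be in the same slot — violated.
Docs must come after Sync — holds.
Docs must come after Test — holds.
Sync must come after Review — violated.

No — it violates: Sync must come after Review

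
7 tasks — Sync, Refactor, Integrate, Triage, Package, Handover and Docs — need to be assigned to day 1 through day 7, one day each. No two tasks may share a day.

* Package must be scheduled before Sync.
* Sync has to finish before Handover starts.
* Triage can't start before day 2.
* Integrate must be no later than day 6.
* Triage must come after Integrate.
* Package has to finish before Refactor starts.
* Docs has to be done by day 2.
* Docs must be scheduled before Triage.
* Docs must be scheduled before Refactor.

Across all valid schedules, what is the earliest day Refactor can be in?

Precedence pushes Refactor to at least day 2.
Refactor at day 3 is achievable: Integrate=day 4; Package=day 2; Docs=day 1; Refactor=day 3; Handover=day 7; Sync=day 6; Triage=day 5.
Nothing earlier works — the capacity limit rule out every day before day 3.

day 3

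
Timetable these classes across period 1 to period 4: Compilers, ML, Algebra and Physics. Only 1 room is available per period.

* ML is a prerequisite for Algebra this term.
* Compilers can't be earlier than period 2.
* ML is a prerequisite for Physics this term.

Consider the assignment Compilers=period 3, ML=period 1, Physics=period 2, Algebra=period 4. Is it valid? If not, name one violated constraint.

ML is a prerequisite for Algebra this term — holds.
Compilers can't be earlier than period 2 — holds.
ML is a prerequisite for Physics this term — holds.
Only 1 room is available per period — holds.

Yes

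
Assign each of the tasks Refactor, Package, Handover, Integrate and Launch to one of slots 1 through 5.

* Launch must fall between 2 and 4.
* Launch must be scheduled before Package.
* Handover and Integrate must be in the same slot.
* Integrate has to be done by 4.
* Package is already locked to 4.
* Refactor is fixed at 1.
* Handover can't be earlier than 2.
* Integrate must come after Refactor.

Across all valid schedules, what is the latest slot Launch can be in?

3

Launch is available from 2; Launch's own window allows nothing later than 4; downstream work caps Launch at 3.
Launch at 3 is achievable: Integrate -> 2; Package -> 4; Handover -> 2; Launch -> 3; Refactor -> 1.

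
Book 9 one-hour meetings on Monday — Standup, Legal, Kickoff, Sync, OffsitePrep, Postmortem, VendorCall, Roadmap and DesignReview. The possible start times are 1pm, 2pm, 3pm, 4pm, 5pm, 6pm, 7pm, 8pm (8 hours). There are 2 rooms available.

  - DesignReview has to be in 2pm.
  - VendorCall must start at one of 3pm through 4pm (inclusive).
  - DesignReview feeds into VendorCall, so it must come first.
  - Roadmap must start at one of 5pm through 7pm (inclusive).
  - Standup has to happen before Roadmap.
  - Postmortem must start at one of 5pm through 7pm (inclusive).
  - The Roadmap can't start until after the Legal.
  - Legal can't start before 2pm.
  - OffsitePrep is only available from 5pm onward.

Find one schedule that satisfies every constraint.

Legal -> 2pm; Kickoff -> 1pm; Roadmap -> 5pm; Postmortem -> 5pm; VendorCall -> 3pm; DesignReview -> 2pm; Standup -> 1pm; Sync -> 3pm; OffsitePrep -> 6pm

Checking: Standup(1pm) before Roadmap(5pm); DesignReview(2pm) before VendorCall(3pm); Legal(2pm) before Roadmap(5pm); DesignReview=2pm in [2pm,2pm]; OffsitePrep=6pm in [5pm,8pm]; Legal=2pm in [2pm,8pm]; Postmortem=5pm in [5pm,7pm]; Roadmap=5pm in [5pm,7pm]; VendorCall=3pm in [3pm,4pm]; max 2 per hour (cap 2).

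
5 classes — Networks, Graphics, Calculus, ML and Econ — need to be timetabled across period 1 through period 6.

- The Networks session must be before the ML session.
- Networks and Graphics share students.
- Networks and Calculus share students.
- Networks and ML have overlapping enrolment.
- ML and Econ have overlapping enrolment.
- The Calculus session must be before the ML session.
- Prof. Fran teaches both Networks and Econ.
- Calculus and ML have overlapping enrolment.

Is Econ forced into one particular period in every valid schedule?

Econ can be period 1 (e.g. Graphics=period 1, Econ=period 1, ML=period 3, Networks=period 2, Calculus=period 1) or period 2 (e.g. Graphics -> period 2, ML -> period 3, Econ -> period 2, Networks -> period 1, Calculus -> period 2).

No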